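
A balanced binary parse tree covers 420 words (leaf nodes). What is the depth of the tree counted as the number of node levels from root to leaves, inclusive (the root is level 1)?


In a balanced binary tree with n leaves the deepest leaf is ceil(log2(n)) edges below the root,
so counting node levels inclusive of root and leaves gives ceil(log2(n)) + 1 levels.
log2(420) = 8.7142
ceil(8.7142) = 9
levels = 9 + 1 = 10

10


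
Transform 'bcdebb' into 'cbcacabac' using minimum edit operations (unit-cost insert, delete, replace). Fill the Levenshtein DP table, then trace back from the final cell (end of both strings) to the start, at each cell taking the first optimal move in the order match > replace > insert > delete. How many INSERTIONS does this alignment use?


Edit distance = 6. Backtracking from cell (6, 9) with preference match > replace > insert > delete,
then listing the resulting alignment 'bcdebb' -> 'cbcacabac' left to right:
  Step 1: insert 'c' [insertion #1]
  Step 2: keep 'b'
  Step 3: keep 'c'
  Step 4: insert 'a' [insertion #2]
  Step 5: replace d->c
  Step 6: replace e->a
  Step 7: keep 'b'
  Step 8: insert 'a' [insertion #3]
  Step 9: replace b->c
Total insertions: 3

3


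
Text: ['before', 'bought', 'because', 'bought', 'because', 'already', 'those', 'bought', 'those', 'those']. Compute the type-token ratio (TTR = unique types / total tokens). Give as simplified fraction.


Tokens: 10
Unique types: ('already', 'because', 'before', 'bought', 'those') = 5
TTR = 5/10
Simplify: divide both by 5 -> 1/2
TTR = 1/2

1/2


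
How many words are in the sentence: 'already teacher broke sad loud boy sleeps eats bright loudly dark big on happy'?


Counting words by splitting on spaces:
  Word 1: 'already'
  Word 2: 'teacher'
  Word 3: 'broke'
  Word 4: 'sad'
  Word 5: 'loud'
  Word 6: 'boy'
  Word 7: 'sleeps'
  Word 8: 'eats'
  Word 9: 'bright'
  Word 10: 'loudly'
  Word 11: 'dark'
  Word 12: 'big'
  Word 13: 'on'
  Word 14: 'happy'
Total words: 14

14


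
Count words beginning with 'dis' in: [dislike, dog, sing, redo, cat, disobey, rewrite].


Checking each word for prefix 'dis':
  'dislike' -> YES, starts with 'dis' (count: 1)
  'dog' -> no (count: 1)
  'sing' -> no (count: 1)
  'redo' -> no (count: 1)
  'cat' -> no (count: 1)
  'disobey' -> YES, starts with 'dis' (count: 2)
  'rewrite' -> no (count: 2)
Total with prefix 'dis': 2

2


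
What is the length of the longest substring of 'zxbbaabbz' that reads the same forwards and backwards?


Scanning 'zxbbaabbz' for palindromic substrings.
Substring at positions 2-7: 'bbaabb'.
Check: reverse('bbaabb') = 'bbaabb' -> palindrome confirmed.
Neighbouring characters ('x' / 'z') break symmetry, so it cannot extend further.
No longer palindromic substring exists; longest length = 6

6


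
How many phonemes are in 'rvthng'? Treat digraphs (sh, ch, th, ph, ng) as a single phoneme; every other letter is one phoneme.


Parsing 'rvthng' greedily, digraphs first:
  'r' -> consonant phoneme (phonemes so far: 1)
  'v' -> consonant phoneme (phonemes so far: 2)
  'th' -> digraph (1 consonant phoneme) (phonemes so far: 3)
  'ng' -> digraph (1 consonant phoneme) (phonemes so far: 4)
Total phonemes: 4

4


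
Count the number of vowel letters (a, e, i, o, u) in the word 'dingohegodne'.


Scanning each character of 'dingohegodne':
  Position 1: 'd' -> consonant (running count: 0)
  Position 2: 'i' -> vowel (running count: 1)
  Position 3: 'n' -> consonant (running count: 1)
  Position 4: 'g' -> consonant (running count: 1)
  Position 5: 'o' -> vowel (running count: 2)
  Position 6: 'h' -> consonant (running count: 2)
  Position 7: 'e' -> vowel (running count: 3)
  Position 8: 'g' -> consonant (running count: 3)
  Position 9: 'o' -> vowel (running count: 4)
  Position 10: 'd' -> consonant (running count: 4)
  Position 11: 'n' -> consonant (running count: 4)
  Position 12: 'e' -> vowel (running count: 5)
Total vowels: 5

5


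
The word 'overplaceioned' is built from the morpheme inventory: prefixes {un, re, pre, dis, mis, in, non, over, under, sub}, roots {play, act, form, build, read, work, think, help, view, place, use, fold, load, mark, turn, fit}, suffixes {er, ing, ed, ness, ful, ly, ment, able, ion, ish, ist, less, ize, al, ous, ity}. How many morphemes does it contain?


Segmenting 'overplaceioned' against the inventory:
  'over' -> prefix (morpheme 1)
  'place' -> root (morpheme 2)
  'ion' -> suffix (morpheme 3)
  'ed' -> suffix (morpheme 4)
Total morphemes: 4

4


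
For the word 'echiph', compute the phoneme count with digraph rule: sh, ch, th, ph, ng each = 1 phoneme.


Parsing 'echiph' greedily, digraphs first:
  'e' -> vowel phoneme (phonemes so far: 1)
  'ch' -> digraph (1 consonant phoneme) (phonemes so far: 2)
  'i' -> vowel phoneme (phonemes so far: 3)
  'ph' -> digraph (1 consonant phoneme) (phonemes so far: 4)
Total phonemes: 4

4


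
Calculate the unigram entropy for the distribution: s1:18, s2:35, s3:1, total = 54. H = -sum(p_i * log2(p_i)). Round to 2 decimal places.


Computing entropy H = -sum(p_i * log2(p_i)):
  s1: p = 18/54 = 0.3333, -p*log2(p) = 0.5283
  s2: p = 35/54 = 0.6481, -p*log2(p) = 0.4055
  s3: p = 1/54 = 0.0185, -p*log2(p) = 0.1066
H = sum of terms = 1.0404
Rounded to 2 decimals: 1.04

1.04


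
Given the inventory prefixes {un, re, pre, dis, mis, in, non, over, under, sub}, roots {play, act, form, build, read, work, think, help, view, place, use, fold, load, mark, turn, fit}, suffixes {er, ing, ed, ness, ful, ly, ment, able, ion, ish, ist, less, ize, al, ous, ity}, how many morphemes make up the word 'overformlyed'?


Segmenting 'overformlyed' against the inventory:
  'over' -> prefix (morpheme 1)
  'form' -> root (morpheme 2)
  'ly' -> suffix (morpheme 3)
  'ed' -> suffix (morpheme 4)
Total morphemes: 4

4


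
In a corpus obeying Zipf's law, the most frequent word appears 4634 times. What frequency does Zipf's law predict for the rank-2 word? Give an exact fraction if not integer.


Zipf's law: freq(rank) = f1 / rank
f1 = 4634, rank = 2
freq = 4634 / 2
= 2317

2317


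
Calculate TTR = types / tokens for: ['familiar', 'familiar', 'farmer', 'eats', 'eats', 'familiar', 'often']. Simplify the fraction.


Tokens: 7
Unique types: ('eats', 'familiar', 'farmer', 'often') = 4
TTR = 4/7
Already in lowest terms.

4/7


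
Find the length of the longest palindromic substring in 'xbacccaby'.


Scanning 'xbacccaby' for palindromic substrings.
Substring at positions 1-7: 'bacccab'.
Check: reverse('bacccab') = 'bacccab' -> palindrome confirmed.
Neighbouring characters ('x' / 'y') break symmetry, so it cannot extend further.
No longer palindromic substring exists; longest length = 7

7


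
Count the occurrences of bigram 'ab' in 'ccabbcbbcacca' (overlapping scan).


Scanning 'ccabbcbbcacca' for bigram 'ab':
  Position 0: 'cc' -> no
  Position 1: 'ca' -> no
  Position 2: 'ab' -> MATCH
  Position 3: 'bb' -> no
  Position 4: 'bc' -> no
  Position 5: 'cb' -> no
  Position 6: 'bb' -> no
  Position 7: 'bc' -> no
  Position 8: 'ca' -> no
  Position 9: 'ac' -> no
  Position 10: 'cc' -> no
  Position 11: 'ca' -> no
Total matches: 1

1


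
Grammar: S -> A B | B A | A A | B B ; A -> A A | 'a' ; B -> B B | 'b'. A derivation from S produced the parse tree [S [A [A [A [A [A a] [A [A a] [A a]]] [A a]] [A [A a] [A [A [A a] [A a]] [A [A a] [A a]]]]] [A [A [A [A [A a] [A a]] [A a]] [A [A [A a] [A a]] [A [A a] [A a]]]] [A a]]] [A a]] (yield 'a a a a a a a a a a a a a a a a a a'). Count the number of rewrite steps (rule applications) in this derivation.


Every bracketed nonterminal node [X ...] in the tree is produced by exactly one rule application.
Reading the tree off as a leftmost derivation:
  Step 1: S  =>  A A   (applied S -> A A)
  Step 2: A A  =>  A A A   (applied A -> A A)
  Step 3: A A A  =>  A A A A   (applied A -> A A)
  Step 4: A A A A  =>  A A A A A   (applied A -> A A)
  Step 5: A A A A A  =>  A A A A A A   (applied A -> A A)
  Step 6: A A A A A A  =>  a A A A A A   (applied A -> a)
  Step 7: a A A A A A  =>  a A A A A A A   (applied A -> A A)
  Step 8: a A A A A A A  =>  a a A A A A A   (applied A -> a)
  Step 9: a a A A A A A  =>  a a a A A A A   (applied A -> a)
  Step 10: a a a A A A A  =>  a a a a A A A   (applied A -> a)
  Step 11: a a a a A A A  =>  a a a a A A A A   (applied A -> A A)
  Step 12: a a a a A A A A  =>  a a a a a A A A   (applied A -> a)
  Step 13: a a a a a A A A  =>  a a a a a A A A A   (applied A -> A A)
  Step 14: a a a a a A A A A  =>  a a a a a A A A A A   (applied A -> A A)
  Step 15: a a a a a A A A A A  =>  a a a a a a A A A A   (applied A -> a)
  Step 16: a a a a a a A A A A  =>  a a a a a a a A A A   (applied A -> a)
  Step 17: a a a a a a a A A A  =>  a a a a a a a A A A A   (applied A -> A A)
  Step 18: a a a a a a a A A A A  =>  a a a a a a a a A A A   (applied A -> a)
  Step 19: a a a a a a a a A A A  =>  a a a a a a a a a A A   (applied A -> a)
  Step 20: a a a a a a a a a A A  =>  a a a a a a a a a A A A   (applied A -> A A)
  Step 21: a a a a a a a a a A A A  =>  a a a a a a a a a A A A A   (applied A -> A A)
  Step 22: a a a a a a a a a A A A A  =>  a a a a a a a a a A A A A A   (applied A -> A A)
  Step 23: a a a a a a a a a A A A A A  =>  a a a a a a a a a A A A A A A   (applied A -> A A)
  Step 24: a a a a a a a a a A A A A A A  =>  a a a a a a a a a a A A A A A   (applied A -> a)
  Step 25: a a a a a a a a a a A A A A A  =>  a a a a a a a a a a a A A A A   (applied A -> a)
  Step 26: a a a a a a a a a a a A A A A  =>  a a a a a a a a a a a a A A A   (applied A -> a)
  Step 27: a a a a a a a a a a a a A A A  =>  a a a a a a a a a a a a A A A A   (applied A -> A A)
  Step 28: a a a a a a a a a a a a A A A A  =>  a a a a a a a a a a a a A A A A A   (applied A -> A A)
  Step 29: a a a a a a a a a a a a A A A A A  =>  a a a a a a a a a a a a a A A A A   (applied A -> a)
  Step 30: a a a a a a a a a a a a a A A A A  =>  a a a a a a a a a a a a a a A A A   (applied A -> a)
  Step 31: a a a a a a a a a a a a a a A A A  =>  a a a a a a a a a a a a a a A A A A   (applied A -> A A)
  Step 32: a a a a a a a a a a a a a a A A A A  =>  a a a a a a a a a a a a a a a A A A   (applied A -> a)
  Step 33: a a a a a a a a a a a a a a a A A A  =>  a a a a a a a a a a a a a a a a A A   (applied A -> a)
  Step 34: a a a a a a a a a a a a a a a a A A  =>  a a a a a a a a a a a a a a a a a A   (applied A -> a)
  Step 35: a a a a a a a a a a a a a a a a a A  =>  a a a a a a a a a a a a a a a a a a   (applied A -> a)
Final yield: a a a a a a a a a a a a a a a a a a
Total rewrite steps: 35

35


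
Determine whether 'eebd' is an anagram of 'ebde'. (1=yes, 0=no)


Sort characters of 'eebd': 'bdee'
Sort characters of 'ebde': 'bdee'
Sorted forms match -> they ARE anagrams
Result: 1

1


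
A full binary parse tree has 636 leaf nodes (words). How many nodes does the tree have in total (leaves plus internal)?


Leaf nodes (terminals): 636
Internal nodes = n - 1 = 636 - 1 = 635
Total = leaves + internal = 636 + 635 = 1271

1271


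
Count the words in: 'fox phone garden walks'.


Counting words by splitting on spaces:
  Word 1: 'fox'
  Word 2: 'phone'
  Word 3: 'garden'
  Word 4: 'walks'
Total words: 4

4


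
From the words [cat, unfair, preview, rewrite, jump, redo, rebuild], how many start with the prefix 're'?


Checking each word for prefix 're':
  'cat' -> no (count: 0)
  'unfair' -> no (count: 0)
  'preview' -> no (count: 0)
  'rewrite' -> YES, starts with 're' (count: 1)
  'jump' -> no (count: 1)
  'redo' -> YES, starts with 're' (count: 2)
  'rebuild' -> YES, starts with 're' (count: 3)
Total with prefix 're': 3

3


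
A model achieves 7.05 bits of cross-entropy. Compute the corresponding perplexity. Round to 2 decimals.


Perplexity formula: PP = 2^H
H = 7.05
PP = 2^7.05
Decompose: 2^7.05 = 2^7 * 2^0.05
2^7 = 128, 2^0.05 ~ 1.0352649
PP ~ 128 * 1.0352649 = 132.5139072
Rounded to 2 decimals: 132.51

132.51


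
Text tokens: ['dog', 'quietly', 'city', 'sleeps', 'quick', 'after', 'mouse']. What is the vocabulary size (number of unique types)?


Listing all tokens and tracking unique types:
  Token 1: 'dog' -> NEW (unique so far: 1)
  Token 2: 'quietly' -> NEW (unique so far: 2)
  Token 3: 'city' -> NEW (unique so far: 3)
  Token 4: 'sleeps' -> NEW (unique so far: 4)
  Token 5: 'quick' -> NEW (unique so far: 5)
  Token 6: 'after' -> NEW (unique so far: 6)
  Token 7: 'mouse' -> NEW (unique so far: 7)
Unique types: ('after', 'city', 'dog', 'mouse', 'quick', 'quietly', 'sleeps')
Vocabulary size: 7

7


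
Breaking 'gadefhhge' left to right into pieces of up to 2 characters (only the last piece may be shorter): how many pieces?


'gadefhhge' has 9 characters.
Chunking with max size 2:
  Chunk 1: 'ga' (positions 0-1)
  Chunk 2: 'de' (positions 2-3)
  Chunk 3: 'fh' (positions 4-5)
  Chunk 4: 'hg' (positions 6-7)
  Chunk 5: 'e' (positions 8-8)
Total chunks: ceil(9 / 2) = 5

5


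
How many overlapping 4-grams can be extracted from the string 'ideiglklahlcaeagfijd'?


String 'ideiglklahlcaeagfijd' has length L = 20.
Number of overlapping n-grams = L - n + 1
Substituting: 20 - 4 + 1 = 17

17


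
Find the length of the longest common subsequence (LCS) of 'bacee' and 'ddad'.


DP table for LCS of 'bacee' and 'ddad':
       d  d  a  d
    0  0  0  0  0
  b 0  0  0  0  0
  a 0  0  0  1  1
  c 0  0  0  1  1
  e 0  0  0  1  1
  e 0  0  0  1  1
LCS: 'a'
LCS length = 1

1


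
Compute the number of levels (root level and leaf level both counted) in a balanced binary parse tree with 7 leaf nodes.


In a balanced binary tree with n leaves the deepest leaf is ceil(log2(n)) edges below the root,
so counting node levels inclusive of root and leaves gives ceil(log2(n)) + 1 levels.
log2(7) = 2.8074
ceil(2.8074) = 3
levels = 3 + 1 = 4

4


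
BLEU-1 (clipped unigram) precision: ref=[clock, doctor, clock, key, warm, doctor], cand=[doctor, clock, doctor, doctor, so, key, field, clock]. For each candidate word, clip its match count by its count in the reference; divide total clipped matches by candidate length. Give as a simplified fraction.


Reference word counts: {'clock': 2, 'doctor': 2, 'key': 1, 'warm': 1}
Checking each candidate word (with clipping):
  'doctor' -> in reference (ref count 2, used 1/2) -> match (matches: 1)
  'clock' -> in reference (ref count 2, used 1/2) -> match (matches: 2)
  'doctor' -> in reference (ref count 2, used 2/2) -> match (matches: 3)
  'doctor' -> ref count 2 already used up (2/2) -> clipped, no match (matches: 3)
  'so' -> not in reference -> no match (matches: 3)
  'key' -> in reference (ref count 1, used 1/1) -> match (matches: 4)
  'field' -> not in reference -> no match (matches: 4)
  'clock' -> in reference (ref count 2, used 2/2) -> match (matches: 5)
Clipped matches: 5, Candidate length: 8
Precision = 5/8

5/8


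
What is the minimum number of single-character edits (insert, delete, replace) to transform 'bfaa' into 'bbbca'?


Building DP table for s1='bfaa' (len 4) and s2='bbbca' (len 5):
       b  b  b  c  a
    0  1  2  3  4  5
  b 1  0  1  2  3  4
  f 2  1  1  2  3  4
  a 3  2  2  2  3  3
  a 4  3  3  3  3  3
Edit distance = dp[4][5] = 3

3


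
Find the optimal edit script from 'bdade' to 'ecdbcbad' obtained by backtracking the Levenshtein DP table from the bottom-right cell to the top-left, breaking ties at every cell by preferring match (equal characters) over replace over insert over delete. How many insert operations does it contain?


Edit distance = 6. Backtracking from cell (5, 8) with preference match > replace > insert > delete,
then listing the resulting alignment 'bdade' -> 'ecdbcbad' left to right:
  Step 1: insert 'e' [insertion #1]
  Step 2: insert 'c' [insertion #2]
  Step 3: insert 'd' [insertion #3]
  Step 4: keep 'b'
  Step 5: insert 'c' [insertion #4]
  Step 6: replace d->b
  Step 7: keep 'a'
  Step 8: keep 'd'
  Step 9: delete 'e'
Total insertions: 4

4


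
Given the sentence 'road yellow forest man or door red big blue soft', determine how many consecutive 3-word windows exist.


Word trigrams from [10] words:
  Trigram 1: (road yellow forest)
  Trigram 2: (yellow forest man)
  Trigram 3: (forest man or)
  Trigram 4: (man or door)
  Trigram 5: (or door red)
  Trigram 6: (door red big)
  Trigram 7: (red big blue)
  Trigram 8: (big blue soft)
Total word trigrams: 10 - 2 = 8

8


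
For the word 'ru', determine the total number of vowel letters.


Scanning each character of 'ru':
  Position 1: 'r' -> consonant (running count: 0)
  Position 2: 'u' -> vowel (running count: 1)
Total vowels: 1

1


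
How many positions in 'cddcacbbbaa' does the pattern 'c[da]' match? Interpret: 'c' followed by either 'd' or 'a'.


Pattern: c[da] means 'c' followed by either 'd' or 'a'.
Scanning 'cddcacbbbaa' position-by-position:
  Pos 0: window 'cd' -> MATCH
  Pos 1: window 'dd' -> no
  Pos 2: window 'dc' -> no
  Pos 3: window 'ca' -> MATCH
  Pos 4: window 'ac' -> no
  Pos 5: window 'cb' -> no
  Pos 6: window 'bb' -> no
  Pos 7: window 'bb' -> no
  Pos 8: window 'ba' -> no
  Pos 9: window 'aa' -> no
  Pos 10: window 'a' -> no
Total matches: 2

2


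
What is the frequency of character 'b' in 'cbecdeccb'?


Scanning 'cbecdeccb' for 'b':
  Position 1: 'b' -> MATCH (count: 1)
  Position 8: 'b' -> MATCH (count: 2)
Total occurrences of 'b': 2

2


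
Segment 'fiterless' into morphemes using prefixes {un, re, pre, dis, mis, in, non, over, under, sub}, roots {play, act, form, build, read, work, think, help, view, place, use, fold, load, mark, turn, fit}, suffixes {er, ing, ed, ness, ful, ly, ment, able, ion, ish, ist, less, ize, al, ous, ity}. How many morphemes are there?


Segmenting 'fiterless' against the inventory:
  'fit' -> root (morpheme 1)
  'er' -> suffix (morpheme 2)
  'less' -> suffix (morpheme 3)
Total morphemes: 3

3


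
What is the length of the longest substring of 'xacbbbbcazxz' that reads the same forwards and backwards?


Scanning 'xacbbbbcazxz' for palindromic substrings.
Substring at positions 1-8: 'acbbbbca'.
Check: reverse('acbbbbca') = 'acbbbbca' -> palindrome confirmed.
Neighbouring characters ('x' / 'z') break symmetry, so it cannot extend further.
No longer palindromic substring exists; longest length = 8

8


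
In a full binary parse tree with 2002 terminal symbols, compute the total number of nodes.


Leaf nodes (terminals): 2002
Internal nodes = n - 1 = 2002 - 1 = 2001
Total = leaves + internal = 2002 + 2001 = 4003

4003


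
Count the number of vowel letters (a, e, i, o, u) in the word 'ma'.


Scanning each character of 'ma':
  Position 1: 'm' -> consonant (running count: 0)
  Position 2: 'a' -> vowel (running count: 1)
Total vowels: 1

1


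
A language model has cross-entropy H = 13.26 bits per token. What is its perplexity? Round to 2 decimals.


Perplexity formula: PP = 2^H
H = 13.26
PP = 2^13.26
Decompose: 2^13.26 = 2^13 * 2^0.26
2^13 = 8192, 2^0.26 ~ 1.1974787
PP ~ 8192 * 1.1974787 = 9809.7455104
Rounded to 2 decimals: 9809.75

9809.75


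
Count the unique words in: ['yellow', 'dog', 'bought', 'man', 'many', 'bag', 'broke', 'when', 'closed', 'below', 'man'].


Listing all tokens and tracking unique types:
  Token 1: 'yellow' -> NEW (unique so far: 1)
  Token 2: 'dog' -> NEW (unique so far: 2)
  Token 3: 'bought' -> NEW (unique so far: 3)
  Token 4: 'man' -> NEW (unique so far: 4)
  Token 5: 'many' -> NEW (unique so far: 5)
  Token 6: 'bag' -> NEW (unique so far: 6)
  Token 7: 'broke' -> NEW (unique so far: 7)
  Token 8: 'when' -> NEW (unique so far: 8)
  Token 9: 'closed' -> NEW (unique so far: 9)
  Token 10: 'below' -> NEW (unique so far: 10)
  Token 11: 'man' -> duplicate (unique so far: 10)
Unique types: ('bag', 'below', 'bought', 'broke', 'closed', 'dog', 'man', 'many', 'when', 'yellow')
Vocabulary size: 10

10


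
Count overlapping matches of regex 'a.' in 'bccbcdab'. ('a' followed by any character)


Pattern: a. means 'a' followed by any character.
Scanning 'bccbcdab' position-by-position:
  Pos 0: window 'bc' -> no
  Pos 1: window 'cc' -> no
  Pos 2: window 'cb' -> no
  Pos 3: window 'bc' -> no
  Pos 4: window 'cd' -> no
  Pos 5: window 'da' -> no
  Pos 6: window 'ab' -> MATCH
  Pos 7: window 'b' -> no
Total matches: 1

1


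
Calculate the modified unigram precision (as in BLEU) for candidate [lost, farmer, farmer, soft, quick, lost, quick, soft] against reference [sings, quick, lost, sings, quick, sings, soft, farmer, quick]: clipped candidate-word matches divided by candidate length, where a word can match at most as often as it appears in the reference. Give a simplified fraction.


Reference word counts: {'farmer': 1, 'lost': 1, 'quick': 3, 'sings': 3, 'soft': 1}
Checking each candidate word (with clipping):
  'lost' -> in reference (ref count 1, used 1/1) -> match (matches: 1)
  'farmer' -> in reference (ref count 1, used 1/1) -> match (matches: 2)
  'farmer' -> ref count 1 already used up (1/1) -> clipped, no match (matches: 2)
  'soft' -> in reference (ref count 1, used 1/1) -> match (matches: 3)
  'quick' -> in reference (ref count 3, used 1/3) -> match (matches: 4)
  'lost' -> ref count 1 already used up (1/1) -> clipped, no match (matches: 4)
  'quick' -> in reference (ref count 3, used 2/3) -> match (matches: 5)
  'soft' -> ref count 1 already used up (1/1) -> clipped, no match (matches: 5)
Clipped matches: 5, Candidate length: 8
Precision = 5/8

5/8


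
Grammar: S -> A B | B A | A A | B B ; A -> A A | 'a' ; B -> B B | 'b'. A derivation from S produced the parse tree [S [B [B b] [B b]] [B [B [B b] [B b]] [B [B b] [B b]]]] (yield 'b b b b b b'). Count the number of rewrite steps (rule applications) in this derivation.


Every bracketed nonterminal node [X ...] in the tree is produced by exactly one rule application.
Reading the tree off as a leftmost derivation:
  Step 1: S  =>  B B   (applied S -> B B)
  Step 2: B B  =>  B B B   (applied B -> B B)
  Step 3: B B B  =>  b B B   (applied B -> b)
  Step 4: b B B  =>  b b B   (applied B -> b)
  Step 5: b b B  =>  b b B B   (applied B -> B B)
  Step 6: b b B B  =>  b b B B B   (applied B -> B B)
  Step 7: b b B B B  =>  b b b B B   (applied B -> b)
  Step 8: b b b B B  =>  b b b b B   (applied B -> b)
  Step 9: b b b b B  =>  b b b b B B   (applied B -> B B)
  Step 10: b b b b B B  =>  b b b b b B   (applied B -> b)
  Step 11: b b b b b B  =>  b b b b b b   (applied B -> b)
Final yield: b b b b b b
Total rewrite steps: 11

11


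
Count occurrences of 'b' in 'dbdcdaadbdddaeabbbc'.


Scanning 'dbdcdaadbdddaeabbbc' for 'b':
  Position 1: 'b' -> MATCH (count: 1)
  Position 8: 'b' -> MATCH (count: 2)
  Position 15: 'b' -> MATCH (count: 3)
  Position 16: 'b' -> MATCH (count: 4)
  Position 17: 'b' -> MATCH (count: 5)
Total occurrences of 'b': 5

5


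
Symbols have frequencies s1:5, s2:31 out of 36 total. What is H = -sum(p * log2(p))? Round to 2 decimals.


Computing entropy H = -sum(p_i * log2(p_i)):
  s1: p = 5/36 = 0.1389, -p*log2(p) = 0.3956
  s2: p = 31/36 = 0.8611, -p*log2(p) = 0.1858
H = sum of terms = 0.5814
Rounded to 2 decimals: 0.58

0.58


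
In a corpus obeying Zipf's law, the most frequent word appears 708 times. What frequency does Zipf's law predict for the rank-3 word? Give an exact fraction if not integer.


Zipf's law: freq(rank) = f1 / rank
f1 = 708, rank = 3
freq = 708 / 3
= 236

236


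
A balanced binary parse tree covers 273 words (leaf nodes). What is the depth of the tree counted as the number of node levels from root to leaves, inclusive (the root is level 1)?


In a balanced binary tree with n leaves the deepest leaf is ceil(log2(n)) edges below the root,
so counting node levels inclusive of root and leaves gives ceil(log2(n)) + 1 levels.
log2(273) = 8.0928
ceil(8.0928) = 9
levels = 9 + 1 = 10

10


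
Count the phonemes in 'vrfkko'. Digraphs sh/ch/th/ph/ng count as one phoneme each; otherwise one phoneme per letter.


Parsing 'vrfkko' greedily, digraphs first:
  'v' -> consonant phoneme (phonemes so far: 1)
  'r' -> consonant phoneme (phonemes so far: 2)
  'f' -> consonant phoneme (phonemes so far: 3)
  'k' -> consonant phoneme (phonemes so far: 4)
  'k' -> consonant phoneme (phonemes so far: 5)
  'o' -> vowel phoneme (phonemes so far: 6)
Total phonemes: 6

6


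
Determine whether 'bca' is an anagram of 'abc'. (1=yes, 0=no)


Sort characters of 'bca': 'abc'
Sort characters of 'abc': 'abc'
Sorted forms match -> they ARE anagrams
Result: 1

1


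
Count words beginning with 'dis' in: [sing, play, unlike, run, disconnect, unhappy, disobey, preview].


Checking each word for prefix 'dis':
  'sing' -> no (count: 0)
  'play' -> no (count: 0)
  'unlike' -> no (count: 0)
  'run' -> no (count: 0)
  'disconnect' -> YES, starts with 'dis' (count: 1)
  'unhappy' -> no (count: 1)
  'disobey' -> YES, starts with 'dis' (count: 2)
  'preview' -> no (count: 2)
Total with prefix 'dis': 2

2


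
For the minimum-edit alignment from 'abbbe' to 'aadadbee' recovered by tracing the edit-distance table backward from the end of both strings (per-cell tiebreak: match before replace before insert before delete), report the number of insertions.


Edit distance = 5. Backtracking from cell (5, 8) with preference match > replace > insert > delete,
then listing the resulting alignment 'abbbe' -> 'aadadbee' left to right:
  Step 1: insert 'a' [insertion #1]
  Step 2: insert 'a' [insertion #2]
  Step 3: insert 'd' [insertion #3]
  Step 4: keep 'a'
  Step 5: replace b->d
  Step 6: keep 'b'
  Step 7: replace b->e
  Step 8: keep 'e'
Total insertions: 3

3


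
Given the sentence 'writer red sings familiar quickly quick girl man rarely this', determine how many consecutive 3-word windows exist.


Word trigrams from [10] words:
  Trigram 1: (writer red sings)
  Trigram 2: (red sings familiar)
  Trigram 3: (sings familiar quickly)
  Trigram 4: (familiar quickly quick)
  Trigram 5: (quickly quick girl)
  Trigram 6: (quick girl man)
  Trigram 7: (girl man rarely)
  Trigram 8: (man rarely this)
Total word trigrams: 10 - 2 = 8

8


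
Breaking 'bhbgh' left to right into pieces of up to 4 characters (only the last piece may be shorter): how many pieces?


'bhbgh' has 5 characters.
Chunking with max size 4:
  Chunk 1: 'bhbg' (positions 0-3)
  Chunk 2: 'h' (positions 4-4)
Total chunks: ceil(5 / 4) = 2

2


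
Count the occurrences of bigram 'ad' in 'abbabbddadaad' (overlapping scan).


Scanning 'abbabbddadaad' for bigram 'ad':
  Position 0: 'ab' -> no
  Position 1: 'bb' -> no
  Position 2: 'ba' -> no
  Position 3: 'ab' -> no
  Position 4: 'bb' -> no
  Position 5: 'bd' -> no
  Position 6: 'dd' -> no
  Position 7: 'da' -> no
  Position 8: 'ad' -> MATCH
  Position 9: 'da' -> no
  Position 10: 'aa' -> no
  Position 11: 'ad' -> MATCH
Total matches: 2

2


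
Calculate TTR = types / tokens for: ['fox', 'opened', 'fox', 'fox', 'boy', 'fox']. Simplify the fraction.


Tokens: 6
Unique types: ('boy', 'fox', 'opened') = 3
TTR = 3/6
Simplify: divide both by 3 -> 1/2
TTR = 1/2

1/2


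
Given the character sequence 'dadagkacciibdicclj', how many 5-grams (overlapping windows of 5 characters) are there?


String 'dadagkacciibdicclj' has length L = 18.
Number of overlapping n-grams = L - n + 1
Substituting: 18 - 5 + 1 = 14

14


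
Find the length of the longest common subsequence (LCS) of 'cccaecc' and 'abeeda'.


DP table for LCS of 'cccaecc' and 'abeeda':
       a  b  e  e  d  a
    0  0  0  0  0  0  0
  c 0  0  0  0  0  0  0
  c 0  0  0  0  0  0  0
  c 0  0  0  0  0  0  0
  a 0  1  1  1  1  1  1
  e 0  1  1  2  2  2  2
  c 0  1  1  2  2  2  2
  c 0  1  1  2  2  2  2
LCS: 'ae'
LCS length = 2

2


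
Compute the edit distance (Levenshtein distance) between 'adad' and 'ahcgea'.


Building DP table for s1='adad' (len 4) and s2='ahcgea' (len 6):
       a  h  c  g  e  a
    0  1  2  3  4  5  6
  a 1  0  1  2  3  4  5
  d 2  1  1  2  3  4  5
  a 3  2  2  2  3  4  4
  d 4  3  3  3  3  4  5
Edit distance = dp[4][6] = 5

5


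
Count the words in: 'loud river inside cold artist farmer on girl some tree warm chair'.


Counting words by splitting on spaces:
  Word 1: 'loud'
  Word 2: 'river'
  Word 3: 'inside'
  Word 4: 'cold'
  Word 5: 'artist'
  Word 6: 'farmer'
  Word 7: 'on'
  Word 8: 'girl'
  Word 9: 'some'
  Word 10: 'tree'
  Word 11: 'warm'
  Word 12: 'chair'
Total words: 12

12


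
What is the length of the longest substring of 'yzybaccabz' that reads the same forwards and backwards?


Scanning 'yzybaccabz' for palindromic substrings.
Substring at positions 3-8: 'baccab'.
Check: reverse('baccab') = 'baccab' -> palindrome confirmed.
Neighbouring characters ('y' / 'z') break symmetry, so it cannot extend further.
No longer palindromic substring exists; longest length = 6

6


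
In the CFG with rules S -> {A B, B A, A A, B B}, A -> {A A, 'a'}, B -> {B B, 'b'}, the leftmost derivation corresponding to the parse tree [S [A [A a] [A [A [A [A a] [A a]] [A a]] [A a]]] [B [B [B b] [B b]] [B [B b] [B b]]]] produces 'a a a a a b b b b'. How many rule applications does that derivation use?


Every bracketed nonterminal node [X ...] in the tree is produced by exactly one rule application.
Reading the tree off as a leftmost derivation:
  Step 1: S  =>  A B   (applied S -> A B)
  Step 2: A B  =>  A A B   (applied A -> A A)
  Step 3: A A B  =>  a A B   (applied A -> a)
  Step 4: a A B  =>  a A A B   (applied A -> A A)
  Step 5: a A A B  =>  a A A A B   (applied A -> A A)
  Step 6: a A A A B  =>  a A A A A B   (applied A -> A A)
  Step 7: a A A A A B  =>  a a A A A B   (applied A -> a)
  Step 8: a a A A A B  =>  a a a A A B   (applied A -> a)
  Step 9: a a a A A B  =>  a a a a A B   (applied A -> a)
  Step 10: a a a a A B  =>  a a a a a B   (applied A -> a)
  Step 11: a a a a a B  =>  a a a a a B B   (applied B -> B B)
  Step 12: a a a a a B B  =>  a a a a a B B B   (applied B -> B B)
  Step 13: a a a a a B B B  =>  a a a a a b B B   (applied B -> b)
  Step 14: a a a a a b B B  =>  a a a a a b b B   (applied B -> b)
  Step 15: a a a a a b b B  =>  a a a a a b b B B   (applied B -> B B)
  Step 16: a a a a a b b B B  =>  a a a a a b b b B   (applied B -> b)
  Step 17: a a a a a b b b B  =>  a a a a a b b b b   (applied B -> b)
Final yield: a a a a a b b b b
Total rewrite steps: 17

17


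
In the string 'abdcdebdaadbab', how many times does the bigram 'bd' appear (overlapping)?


Scanning 'abdcdebdaadbab' for bigram 'bd':
  Position 0: 'ab' -> no
  Position 1: 'bd' -> MATCH
  Position 2: 'dc' -> no
  Position 3: 'cd' -> no
  Position 4: 'de' -> no
  Position 5: 'eb' -> no
  Position 6: 'bd' -> MATCH
  Position 7: 'da' -> no
  Position 8: 'aa' -> no
  Position 9: 'ad' -> no
  Position 10: 'db' -> no
  Position 11: 'ba' -> no
  Position 12: 'ab' -> no
Total matches: 2

2


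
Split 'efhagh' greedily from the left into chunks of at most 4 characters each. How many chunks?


'efhagh' has 6 characters.
Chunking with max size 4:
  Chunk 1: 'efha' (positions 0-3)
  Chunk 2: 'gh' (positions 4-5)
Total chunks: ceil(6 / 4) = 2

2


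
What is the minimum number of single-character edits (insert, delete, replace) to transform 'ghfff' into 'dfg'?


Building DP table for s1='ghfff' (len 5) and s2='dfg' (len 3):
       d  f  g
    0  1  2  3
  g 1  1  2  2
  h 2  2  2  3
  f 3  3  2  3
  f 4  4  3  3
  f 5  5  4  4
Edit distance = dp[5][3] = 4

4


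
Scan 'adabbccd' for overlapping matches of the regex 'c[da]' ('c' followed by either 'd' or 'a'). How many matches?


Pattern: c[da] means 'c' followed by either 'd' or 'a'.
Scanning 'adabbccd' position-by-position:
  Pos 0: window 'ad' -> no
  Pos 1: window 'da' -> no
  Pos 2: window 'ab' -> no
  Pos 3: window 'bb' -> no
  Pos 4: window 'bc' -> no
  Pos 5: window 'cc' -> no
  Pos 6: window 'cd' -> MATCH
  Pos 7: window 'd' -> no
Total matches: 1

1


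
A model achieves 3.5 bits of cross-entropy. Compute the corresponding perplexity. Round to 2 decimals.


Perplexity formula: PP = 2^H
H = 3.5
PP = 2^3.5
Decompose: 2^3.5 = 2^3 * 2^0.5 = 2^3 * sqrt(2)
2^3 = 8, sqrt(2) ~ 1.4142136
PP ~ 8 * 1.4142136 = 11.3137088
Rounded to 2 decimals: 11.31

11.31


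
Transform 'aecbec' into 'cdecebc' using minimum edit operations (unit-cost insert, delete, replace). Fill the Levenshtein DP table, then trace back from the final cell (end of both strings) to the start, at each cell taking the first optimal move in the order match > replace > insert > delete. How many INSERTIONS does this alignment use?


Edit distance = 4. Backtracking from cell (6, 7) with preference match > replace > insert > delete,
then listing the resulting alignment 'aecbec' -> 'cdecebc' left to right:
  Step 1: insert 'c' [insertion #1]
  Step 2: replace a->d
  Step 3: keep 'e'
  Step 4: keep 'c'
  Step 5: replace b->e
  Step 6: replace e->b
  Step 7: keep 'c'
Total insertions: 1

1


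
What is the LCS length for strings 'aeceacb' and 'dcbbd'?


DP table for LCS of 'aeceacb' and 'dcbbd':
       d  c  b  b  d
    0  0  0  0  0  0
  a 0  0  0  0  0  0
  e 0  0  0  0  0  0
  c 0  0  1  1  1  1
  e 0  0  1  1  1  1
  a 0  0  1  1  1  1
  c 0  0  1  1  1  1
  b 0  0  1  2  2  2
LCS: 'cb'
LCS length = 2

2


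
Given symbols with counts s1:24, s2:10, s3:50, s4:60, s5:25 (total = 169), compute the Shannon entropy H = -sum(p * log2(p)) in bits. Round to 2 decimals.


Computing entropy H = -sum(p_i * log2(p_i)):
  s1: p = 24/169 = 0.1420, -p*log2(p) = 0.3999
  s2: p = 10/169 = 0.0592, -p*log2(p) = 0.2414
  s3: p = 50/169 = 0.2959, -p*log2(p) = 0.5198
  s4: p = 60/169 = 0.3550, -p*log2(p) = 0.5304
  s5: p = 25/169 = 0.1479, -p*log2(p) = 0.4078
H = sum of terms = 2.0993
Rounded to 2 decimals: 2.10

2.10


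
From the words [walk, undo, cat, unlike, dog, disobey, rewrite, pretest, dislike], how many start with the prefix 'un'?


Checking each word for prefix 'un':
  'walk' -> no (count: 0)
  'undo' -> YES, starts with 'un' (count: 1)
  'cat' -> no (count: 1)
  'unlike' -> YES, starts with 'un' (count: 2)
  'dog' -> no (count: 2)
  'disobey' -> no (count: 2)
  'rewrite' -> no (count: 2)
  'pretest' -> no (count: 2)
  'dislike' -> no (count: 2)
Total with prefix 'un': 2

2


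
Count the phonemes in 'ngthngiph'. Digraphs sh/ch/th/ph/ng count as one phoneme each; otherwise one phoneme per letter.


Parsing 'ngthngiph' greedily, digraphs first:
  'ng' -> digraph (1 consonant phoneme) (phonemes so far: 1)
  'th' -> digraph (1 consonant phoneme) (phonemes so far: 2)
  'ng' -> digraph (1 consonant phoneme) (phonemes so far: 3)
  'i' -> vowel phoneme (phonemes so far: 4)
  'ph' -> digraph (1 consonant phoneme) (phonemes so far: 5)
Total phonemes: 5

5


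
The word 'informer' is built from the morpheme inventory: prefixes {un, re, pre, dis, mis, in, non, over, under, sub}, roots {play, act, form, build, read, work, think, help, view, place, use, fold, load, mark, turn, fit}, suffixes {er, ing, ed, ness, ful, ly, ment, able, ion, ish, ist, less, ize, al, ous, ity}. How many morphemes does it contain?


Segmenting 'informer' against the inventory:
  'in' -> prefix (morpheme 1)
  'form' -> root (morpheme 2)
  'er' -> suffix (morpheme 3)
Total morphemes: 3

3


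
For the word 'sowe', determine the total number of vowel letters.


Scanning each character of 'sowe':
  Position 1: 's' -> consonant (running count: 0)
  Position 2: 'o' -> vowel (running count: 1)
  Position 3: 'w' -> consonant (running count: 1)
  Position 4: 'e' -> vowel (running count: 2)
Total vowels: 2

2


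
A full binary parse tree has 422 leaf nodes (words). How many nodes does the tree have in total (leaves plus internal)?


Leaf nodes (terminals): 422
Internal nodes = n - 1 = 422 - 1 = 421
Total = leaves + internal = 422 + 421 = 843

843


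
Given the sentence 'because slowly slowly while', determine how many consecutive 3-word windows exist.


Word trigrams from [4] words:
  Trigram 1: (because slowly slowly)
  Trigram 2: (slowly slowly while)
Total word trigrams: 4 - 2 = 2

2


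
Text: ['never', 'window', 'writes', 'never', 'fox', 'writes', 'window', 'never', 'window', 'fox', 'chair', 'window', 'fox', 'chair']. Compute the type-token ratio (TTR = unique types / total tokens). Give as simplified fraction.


Tokens: 14
Unique types: ('chair', 'fox', 'never', 'window', 'writes') = 5
TTR = 5/14
Already in lowest terms.

5/14


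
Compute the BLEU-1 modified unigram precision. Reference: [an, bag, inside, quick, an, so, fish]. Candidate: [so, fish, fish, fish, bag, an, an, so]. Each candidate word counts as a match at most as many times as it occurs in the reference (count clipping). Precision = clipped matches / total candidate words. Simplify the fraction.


Reference word counts: {'an': 2, 'bag': 1, 'fish': 1, 'inside': 1, 'quick': 1, 'so': 1}
Checking each candidate word (with clipping):
  'so' -> in reference (ref count 1, used 1/1) -> match (matches: 1)
  'fish' -> in reference (ref count 1, used 1/1) -> match (matches: 2)
  'fish' -> ref count 1 already used up (1/1) -> clipped, no match (matches: 2)
  'fish' -> ref count 1 already used up (1/1) -> clipped, no match (matches: 2)
  'bag' -> in reference (ref count 1, used 1/1) -> match (matches: 3)
  'an' -> in reference (ref count 2, used 1/2) -> match (matches: 4)
  'an' -> in reference (ref count 2, used 2/2) -> match (matches: 5)
  'so' -> ref count 1 already used up (1/1) -> clipped, no match (matches: 5)
Clipped matches: 5, Candidate length: 8
Precision = 5/8

5/8


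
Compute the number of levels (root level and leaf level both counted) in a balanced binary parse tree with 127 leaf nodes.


In a balanced binary tree with n leaves the deepest leaf is ceil(log2(n)) edges below the root,
so counting node levels inclusive of root and leaves gives ceil(log2(n)) + 1 levels.
log2(127) = 6.9887
ceil(6.9887) = 7
levels = 7 + 1 = 8

8


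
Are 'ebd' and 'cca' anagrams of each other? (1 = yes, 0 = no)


Sort characters of 'ebd': 'bde'
Sort characters of 'cca': 'acc'
Sorted forms differ -> they are NOT anagrams
Result: 0

0


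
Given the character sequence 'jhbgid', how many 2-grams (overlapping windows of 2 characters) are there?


String 'jhbgid' has length L = 6.
Number of overlapping n-grams = L - n + 1
Substituting: 6 - 2 + 1 = 5

5


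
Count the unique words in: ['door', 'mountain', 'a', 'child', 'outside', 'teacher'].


Listing all tokens and tracking unique types:
  Token 1: 'door' -> NEW (unique so far: 1)
  Token 2: 'mountain' -> NEW (unique so far: 2)
  Token 3: 'a' -> NEW (unique so far: 3)
  Token 4: 'child' -> NEW (unique so far: 4)
  Token 5: 'outside' -> NEW (unique so far: 5)
  Token 6: 'teacher' -> NEW (unique so far: 6)
Unique types: ('a', 'child', 'door', 'mountain', 'outside', 'teacher')
Vocabulary size: 6

6


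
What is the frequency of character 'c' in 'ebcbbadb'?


Scanning 'ebcbbadb' for 'c':
  Position 2: 'c' -> MATCH (count: 1)
Total occurrences of 'c': 1

1


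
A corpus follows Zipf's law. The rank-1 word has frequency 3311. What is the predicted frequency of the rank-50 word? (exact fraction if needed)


Zipf's law: freq(rank) = f1 / rank
f1 = 3311, rank = 50
freq = 3311 / 50
GCD(3311, 50) = 1
Simplified: 3311/50

3311/50


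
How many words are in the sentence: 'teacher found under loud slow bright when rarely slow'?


Counting words by splitting on spaces:
  Word 1: 'teacher'
  Word 2: 'found'
  Word 3: 'under'
  Word 4: 'loud'
  Word 5: 'slow'
  Word 6: 'bright'
  Word 7: 'when'
  Word 8: 'rarely'
  Word 9: 'slow'
Total words: 9

9


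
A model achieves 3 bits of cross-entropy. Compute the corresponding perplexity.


Perplexity formula: PP = 2^H
H = 3
PP = 2^3
Steps: 2^1 = 2, 2^2 = 4, 2^3 = 8
PP = 8

8


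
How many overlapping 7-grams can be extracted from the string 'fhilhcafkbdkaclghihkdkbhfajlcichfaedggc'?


String 'fhilhcafkbdkaclghihkdkbhfajlcichfaedggc' has length L = 39.
Number of overlapping n-grams = L - n + 1
Substituting: 39 - 7 + 1 = 33

33


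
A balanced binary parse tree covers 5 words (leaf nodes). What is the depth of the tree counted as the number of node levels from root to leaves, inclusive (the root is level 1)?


In a balanced binary tree with n leaves the deepest leaf is ceil(log2(n)) edges below the root,
so counting node levels inclusive of root and leaves gives ceil(log2(n)) + 1 levels.
log2(5) = 2.3219
ceil(2.3219) = 3
levels = 3 + 1 = 4

4
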